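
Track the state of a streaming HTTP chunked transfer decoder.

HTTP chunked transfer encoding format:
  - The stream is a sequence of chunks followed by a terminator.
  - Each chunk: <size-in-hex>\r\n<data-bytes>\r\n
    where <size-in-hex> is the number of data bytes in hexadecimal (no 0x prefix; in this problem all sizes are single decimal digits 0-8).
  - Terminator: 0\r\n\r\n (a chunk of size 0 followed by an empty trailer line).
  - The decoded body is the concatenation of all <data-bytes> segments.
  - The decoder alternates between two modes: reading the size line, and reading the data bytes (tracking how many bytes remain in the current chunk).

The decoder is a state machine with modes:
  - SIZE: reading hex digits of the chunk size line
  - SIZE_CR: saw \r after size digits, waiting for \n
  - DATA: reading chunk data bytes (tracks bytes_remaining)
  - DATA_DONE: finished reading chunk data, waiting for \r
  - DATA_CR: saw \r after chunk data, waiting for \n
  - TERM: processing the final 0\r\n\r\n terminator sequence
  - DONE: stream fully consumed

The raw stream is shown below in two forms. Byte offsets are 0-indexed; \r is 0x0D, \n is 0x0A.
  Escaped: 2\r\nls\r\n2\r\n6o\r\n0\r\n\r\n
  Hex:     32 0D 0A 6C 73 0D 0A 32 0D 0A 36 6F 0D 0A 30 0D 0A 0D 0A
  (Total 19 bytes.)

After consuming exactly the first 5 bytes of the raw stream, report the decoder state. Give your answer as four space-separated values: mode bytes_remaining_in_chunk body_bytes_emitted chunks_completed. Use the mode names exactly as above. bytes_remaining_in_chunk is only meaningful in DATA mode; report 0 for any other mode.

Byte 0 = '2': mode=SIZE remaining=0 emitted=0 chunks_done=0
Byte 1 = 0x0D: mode=SIZE_CR remaining=0 emitted=0 chunks_done=0
Byte 2 = 0x0A: mode=DATA remaining=2 emitted=0 chunks_done=0
Byte 3 = 'l': mode=DATA remaining=1 emitted=1 chunks_done=0
Byte 4 = 's': mode=DATA_DONE remaining=0 emitted=2 chunks_done=0

Answer: DATA_DONE 0 2 0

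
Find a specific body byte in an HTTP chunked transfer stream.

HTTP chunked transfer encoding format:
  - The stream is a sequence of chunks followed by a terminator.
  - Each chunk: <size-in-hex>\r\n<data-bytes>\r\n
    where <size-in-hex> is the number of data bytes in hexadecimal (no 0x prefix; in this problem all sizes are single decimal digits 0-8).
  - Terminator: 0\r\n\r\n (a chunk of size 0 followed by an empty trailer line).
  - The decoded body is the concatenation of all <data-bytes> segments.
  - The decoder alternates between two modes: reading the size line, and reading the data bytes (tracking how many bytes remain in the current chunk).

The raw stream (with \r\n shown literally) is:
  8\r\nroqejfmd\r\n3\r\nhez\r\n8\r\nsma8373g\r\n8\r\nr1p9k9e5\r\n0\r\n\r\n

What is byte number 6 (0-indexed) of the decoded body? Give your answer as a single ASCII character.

Answer: m

Derivation:
Chunk 1: stream[0..1]='8' size=0x8=8, data at stream[3..11]='roqejfmd' -> body[0..8], body so far='roqejfmd'
Chunk 2: stream[13..14]='3' size=0x3=3, data at stream[16..19]='hez' -> body[8..11], body so far='roqejfmdhez'
Chunk 3: stream[21..22]='8' size=0x8=8, data at stream[24..32]='sma8373g' -> body[11..19], body so far='roqejfmdhezsma8373g'
Chunk 4: stream[34..35]='8' size=0x8=8, data at stream[37..45]='r1p9k9e5' -> body[19..27], body so far='roqejfmdhezsma8373gr1p9k9e5'
Chunk 5: stream[47..48]='0' size=0 (terminator). Final body='roqejfmdhezsma8373gr1p9k9e5' (27 bytes)
Body byte 6 = 'm'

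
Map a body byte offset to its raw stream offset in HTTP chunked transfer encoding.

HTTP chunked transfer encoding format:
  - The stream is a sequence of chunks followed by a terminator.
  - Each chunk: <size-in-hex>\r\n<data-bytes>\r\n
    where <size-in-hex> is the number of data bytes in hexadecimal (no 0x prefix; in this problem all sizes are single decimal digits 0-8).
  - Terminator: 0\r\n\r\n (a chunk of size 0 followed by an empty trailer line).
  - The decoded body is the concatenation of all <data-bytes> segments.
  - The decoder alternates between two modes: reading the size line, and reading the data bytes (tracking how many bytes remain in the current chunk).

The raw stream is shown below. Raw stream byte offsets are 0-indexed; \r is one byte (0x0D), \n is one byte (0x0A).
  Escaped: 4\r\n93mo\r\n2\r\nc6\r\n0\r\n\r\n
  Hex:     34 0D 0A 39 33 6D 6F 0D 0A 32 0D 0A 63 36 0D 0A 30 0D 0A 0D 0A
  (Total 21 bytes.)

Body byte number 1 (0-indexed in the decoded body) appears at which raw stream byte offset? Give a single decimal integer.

Answer: 4

Derivation:
Chunk 1: stream[0..1]='4' size=0x4=4, data at stream[3..7]='93mo' -> body[0..4], body so far='93mo'
Chunk 2: stream[9..10]='2' size=0x2=2, data at stream[12..14]='c6' -> body[4..6], body so far='93moc6'
Chunk 3: stream[16..17]='0' size=0 (terminator). Final body='93moc6' (6 bytes)
Body byte 1 at stream offset 4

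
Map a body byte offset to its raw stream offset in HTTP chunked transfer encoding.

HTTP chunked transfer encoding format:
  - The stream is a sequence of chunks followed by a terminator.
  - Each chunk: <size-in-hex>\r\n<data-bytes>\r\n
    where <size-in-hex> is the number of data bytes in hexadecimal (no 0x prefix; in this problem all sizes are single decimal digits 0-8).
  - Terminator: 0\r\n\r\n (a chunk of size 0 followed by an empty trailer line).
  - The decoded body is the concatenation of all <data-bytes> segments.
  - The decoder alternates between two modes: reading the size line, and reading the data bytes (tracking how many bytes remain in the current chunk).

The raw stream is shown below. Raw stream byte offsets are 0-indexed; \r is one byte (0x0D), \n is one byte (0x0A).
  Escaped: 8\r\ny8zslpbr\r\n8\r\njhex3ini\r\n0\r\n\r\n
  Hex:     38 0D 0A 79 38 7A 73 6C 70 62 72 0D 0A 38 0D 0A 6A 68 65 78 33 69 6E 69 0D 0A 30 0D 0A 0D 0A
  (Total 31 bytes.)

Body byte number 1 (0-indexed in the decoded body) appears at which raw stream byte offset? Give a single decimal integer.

Chunk 1: stream[0..1]='8' size=0x8=8, data at stream[3..11]='y8zslpbr' -> body[0..8], body so far='y8zslpbr'
Chunk 2: stream[13..14]='8' size=0x8=8, data at stream[16..24]='jhex3ini' -> body[8..16], body so far='y8zslpbrjhex3ini'
Chunk 3: stream[26..27]='0' size=0 (terminator). Final body='y8zslpbrjhex3ini' (16 bytes)
Body byte 1 at stream offset 4

Answer: 4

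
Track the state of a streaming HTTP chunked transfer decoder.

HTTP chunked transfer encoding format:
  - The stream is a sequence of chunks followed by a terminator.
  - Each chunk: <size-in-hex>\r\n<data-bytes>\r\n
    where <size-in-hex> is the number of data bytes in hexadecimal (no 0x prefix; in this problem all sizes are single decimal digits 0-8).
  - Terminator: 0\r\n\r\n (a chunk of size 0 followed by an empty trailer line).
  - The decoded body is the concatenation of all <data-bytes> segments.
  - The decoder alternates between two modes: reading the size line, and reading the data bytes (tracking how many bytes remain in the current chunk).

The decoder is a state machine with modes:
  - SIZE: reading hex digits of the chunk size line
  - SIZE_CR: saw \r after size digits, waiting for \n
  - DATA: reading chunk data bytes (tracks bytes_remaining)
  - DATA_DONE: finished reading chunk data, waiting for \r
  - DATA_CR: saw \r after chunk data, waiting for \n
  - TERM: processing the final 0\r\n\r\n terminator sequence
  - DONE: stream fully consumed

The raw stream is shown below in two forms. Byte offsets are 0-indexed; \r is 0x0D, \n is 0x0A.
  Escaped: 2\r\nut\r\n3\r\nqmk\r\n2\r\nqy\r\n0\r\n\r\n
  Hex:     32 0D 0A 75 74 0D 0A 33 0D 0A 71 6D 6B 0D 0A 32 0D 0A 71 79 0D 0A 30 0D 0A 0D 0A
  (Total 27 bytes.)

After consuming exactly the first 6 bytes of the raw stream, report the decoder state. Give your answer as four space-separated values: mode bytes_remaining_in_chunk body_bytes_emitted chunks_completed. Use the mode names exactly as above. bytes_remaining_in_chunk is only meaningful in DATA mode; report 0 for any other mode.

Byte 0 = '2': mode=SIZE remaining=0 emitted=0 chunks_done=0
Byte 1 = 0x0D: mode=SIZE_CR remaining=0 emitted=0 chunks_done=0
Byte 2 = 0x0A: mode=DATA remaining=2 emitted=0 chunks_done=0
Byte 3 = 'u': mode=DATA remaining=1 emitted=1 chunks_done=0
Byte 4 = 't': mode=DATA_DONE remaining=0 emitted=2 chunks_done=0
Byte 5 = 0x0D: mode=DATA_CR remaining=0 emitted=2 chunks_done=0

Answer: DATA_CR 0 2 0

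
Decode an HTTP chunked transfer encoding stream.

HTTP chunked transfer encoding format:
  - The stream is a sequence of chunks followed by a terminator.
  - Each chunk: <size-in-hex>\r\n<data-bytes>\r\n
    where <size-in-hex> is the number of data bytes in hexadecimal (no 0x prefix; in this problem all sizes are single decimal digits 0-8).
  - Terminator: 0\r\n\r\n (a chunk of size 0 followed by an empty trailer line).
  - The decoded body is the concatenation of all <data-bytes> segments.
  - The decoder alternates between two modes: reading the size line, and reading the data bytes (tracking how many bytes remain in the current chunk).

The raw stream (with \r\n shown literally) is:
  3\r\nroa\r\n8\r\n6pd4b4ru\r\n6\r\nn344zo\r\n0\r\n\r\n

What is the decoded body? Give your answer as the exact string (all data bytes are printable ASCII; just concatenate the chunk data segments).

Chunk 1: stream[0..1]='3' size=0x3=3, data at stream[3..6]='roa' -> body[0..3], body so far='roa'
Chunk 2: stream[8..9]='8' size=0x8=8, data at stream[11..19]='6pd4b4ru' -> body[3..11], body so far='roa6pd4b4ru'
Chunk 3: stream[21..22]='6' size=0x6=6, data at stream[24..30]='n344zo' -> body[11..17], body so far='roa6pd4b4run344zo'
Chunk 4: stream[32..33]='0' size=0 (terminator). Final body='roa6pd4b4run344zo' (17 bytes)

Answer: roa6pd4b4run344zo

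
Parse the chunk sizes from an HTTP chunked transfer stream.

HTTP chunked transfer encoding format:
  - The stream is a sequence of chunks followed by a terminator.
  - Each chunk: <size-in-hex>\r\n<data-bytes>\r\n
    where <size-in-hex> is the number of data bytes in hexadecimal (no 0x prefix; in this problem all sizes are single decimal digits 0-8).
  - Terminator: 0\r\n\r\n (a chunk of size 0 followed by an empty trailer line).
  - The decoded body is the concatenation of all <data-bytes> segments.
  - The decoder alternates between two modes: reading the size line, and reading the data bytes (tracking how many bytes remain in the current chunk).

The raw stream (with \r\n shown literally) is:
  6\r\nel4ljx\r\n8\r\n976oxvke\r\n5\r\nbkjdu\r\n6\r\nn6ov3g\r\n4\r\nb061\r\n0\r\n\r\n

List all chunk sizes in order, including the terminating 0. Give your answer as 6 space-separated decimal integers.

Chunk 1: stream[0..1]='6' size=0x6=6, data at stream[3..9]='el4ljx' -> body[0..6], body so far='el4ljx'
Chunk 2: stream[11..12]='8' size=0x8=8, data at stream[14..22]='976oxvke' -> body[6..14], body so far='el4ljx976oxvke'
Chunk 3: stream[24..25]='5' size=0x5=5, data at stream[27..32]='bkjdu' -> body[14..19], body so far='el4ljx976oxvkebkjdu'
Chunk 4: stream[34..35]='6' size=0x6=6, data at stream[37..43]='n6ov3g' -> body[19..25], body so far='el4ljx976oxvkebkjdun6ov3g'
Chunk 5: stream[45..46]='4' size=0x4=4, data at stream[48..52]='b061' -> body[25..29], body so far='el4ljx976oxvkebkjdun6ov3gb061'
Chunk 6: stream[54..55]='0' size=0 (terminator). Final body='el4ljx976oxvkebkjdun6ov3gb061' (29 bytes)

Answer: 6 8 5 6 4 0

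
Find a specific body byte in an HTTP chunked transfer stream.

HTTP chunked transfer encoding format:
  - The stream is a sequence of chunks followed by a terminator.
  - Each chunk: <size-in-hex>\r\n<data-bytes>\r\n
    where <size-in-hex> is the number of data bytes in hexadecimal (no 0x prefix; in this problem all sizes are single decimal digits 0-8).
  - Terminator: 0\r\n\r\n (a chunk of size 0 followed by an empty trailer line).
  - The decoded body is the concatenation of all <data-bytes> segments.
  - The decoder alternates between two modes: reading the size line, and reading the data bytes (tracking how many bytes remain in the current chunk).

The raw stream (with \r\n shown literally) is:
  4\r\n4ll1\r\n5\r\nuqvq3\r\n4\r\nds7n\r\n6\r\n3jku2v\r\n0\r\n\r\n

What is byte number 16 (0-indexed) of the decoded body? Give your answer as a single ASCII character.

Answer: u

Derivation:
Chunk 1: stream[0..1]='4' size=0x4=4, data at stream[3..7]='4ll1' -> body[0..4], body so far='4ll1'
Chunk 2: stream[9..10]='5' size=0x5=5, data at stream[12..17]='uqvq3' -> body[4..9], body so far='4ll1uqvq3'
Chunk 3: stream[19..20]='4' size=0x4=4, data at stream[22..26]='ds7n' -> body[9..13], body so far='4ll1uqvq3ds7n'
Chunk 4: stream[28..29]='6' size=0x6=6, data at stream[31..37]='3jku2v' -> body[13..19], body so far='4ll1uqvq3ds7n3jku2v'
Chunk 5: stream[39..40]='0' size=0 (terminator). Final body='4ll1uqvq3ds7n3jku2v' (19 bytes)
Body byte 16 = 'u'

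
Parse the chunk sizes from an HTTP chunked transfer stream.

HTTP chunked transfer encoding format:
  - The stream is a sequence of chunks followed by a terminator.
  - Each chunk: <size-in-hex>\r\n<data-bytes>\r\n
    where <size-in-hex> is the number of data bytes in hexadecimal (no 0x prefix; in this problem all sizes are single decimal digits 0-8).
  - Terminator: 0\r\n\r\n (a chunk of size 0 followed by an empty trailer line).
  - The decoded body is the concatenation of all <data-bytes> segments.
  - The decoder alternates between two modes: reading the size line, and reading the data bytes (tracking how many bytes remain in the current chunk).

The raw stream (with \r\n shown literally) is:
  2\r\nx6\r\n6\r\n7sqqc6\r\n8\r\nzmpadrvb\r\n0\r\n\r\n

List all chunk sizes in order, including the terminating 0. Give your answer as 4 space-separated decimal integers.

Answer: 2 6 8 0

Derivation:
Chunk 1: stream[0..1]='2' size=0x2=2, data at stream[3..5]='x6' -> body[0..2], body so far='x6'
Chunk 2: stream[7..8]='6' size=0x6=6, data at stream[10..16]='7sqqc6' -> body[2..8], body so far='x67sqqc6'
Chunk 3: stream[18..19]='8' size=0x8=8, data at stream[21..29]='zmpadrvb' -> body[8..16], body so far='x67sqqc6zmpadrvb'
Chunk 4: stream[31..32]='0' size=0 (terminator). Final body='x67sqqc6zmpadrvb' (16 bytes)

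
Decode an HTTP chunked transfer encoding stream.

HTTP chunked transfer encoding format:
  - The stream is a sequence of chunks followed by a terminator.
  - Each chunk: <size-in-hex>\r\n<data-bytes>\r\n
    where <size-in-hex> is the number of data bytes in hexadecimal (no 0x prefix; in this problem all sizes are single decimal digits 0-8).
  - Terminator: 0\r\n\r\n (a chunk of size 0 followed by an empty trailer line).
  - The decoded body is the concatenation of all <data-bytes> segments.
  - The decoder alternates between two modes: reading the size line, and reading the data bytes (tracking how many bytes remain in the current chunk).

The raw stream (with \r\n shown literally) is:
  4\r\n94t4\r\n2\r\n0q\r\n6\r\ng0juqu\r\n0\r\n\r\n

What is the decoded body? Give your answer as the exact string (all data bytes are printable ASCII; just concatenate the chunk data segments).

Answer: 94t40qg0juqu

Derivation:
Chunk 1: stream[0..1]='4' size=0x4=4, data at stream[3..7]='94t4' -> body[0..4], body so far='94t4'
Chunk 2: stream[9..10]='2' size=0x2=2, data at stream[12..14]='0q' -> body[4..6], body so far='94t40q'
Chunk 3: stream[16..17]='6' size=0x6=6, data at stream[19..25]='g0juqu' -> body[6..12], body so far='94t40qg0juqu'
Chunk 4: stream[27..28]='0' size=0 (terminator). Final body='94t40qg0juqu' (12 bytes)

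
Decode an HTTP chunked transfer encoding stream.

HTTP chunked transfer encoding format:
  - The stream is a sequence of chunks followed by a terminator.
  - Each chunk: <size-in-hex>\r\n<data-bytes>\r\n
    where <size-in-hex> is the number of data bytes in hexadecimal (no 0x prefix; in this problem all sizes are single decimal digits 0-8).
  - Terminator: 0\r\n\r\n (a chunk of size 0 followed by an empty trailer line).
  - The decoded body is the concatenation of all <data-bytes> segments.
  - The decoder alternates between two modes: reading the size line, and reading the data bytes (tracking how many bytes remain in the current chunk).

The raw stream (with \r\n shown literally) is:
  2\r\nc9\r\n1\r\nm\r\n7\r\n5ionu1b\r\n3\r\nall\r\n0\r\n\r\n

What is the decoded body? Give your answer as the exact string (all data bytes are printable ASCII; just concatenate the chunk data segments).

Chunk 1: stream[0..1]='2' size=0x2=2, data at stream[3..5]='c9' -> body[0..2], body so far='c9'
Chunk 2: stream[7..8]='1' size=0x1=1, data at stream[10..11]='m' -> body[2..3], body so far='c9m'
Chunk 3: stream[13..14]='7' size=0x7=7, data at stream[16..23]='5ionu1b' -> body[3..10], body so far='c9m5ionu1b'
Chunk 4: stream[25..26]='3' size=0x3=3, data at stream[28..31]='all' -> body[10..13], body so far='c9m5ionu1ball'
Chunk 5: stream[33..34]='0' size=0 (terminator). Final body='c9m5ionu1ball' (13 bytes)

Answer: c9m5ionu1ball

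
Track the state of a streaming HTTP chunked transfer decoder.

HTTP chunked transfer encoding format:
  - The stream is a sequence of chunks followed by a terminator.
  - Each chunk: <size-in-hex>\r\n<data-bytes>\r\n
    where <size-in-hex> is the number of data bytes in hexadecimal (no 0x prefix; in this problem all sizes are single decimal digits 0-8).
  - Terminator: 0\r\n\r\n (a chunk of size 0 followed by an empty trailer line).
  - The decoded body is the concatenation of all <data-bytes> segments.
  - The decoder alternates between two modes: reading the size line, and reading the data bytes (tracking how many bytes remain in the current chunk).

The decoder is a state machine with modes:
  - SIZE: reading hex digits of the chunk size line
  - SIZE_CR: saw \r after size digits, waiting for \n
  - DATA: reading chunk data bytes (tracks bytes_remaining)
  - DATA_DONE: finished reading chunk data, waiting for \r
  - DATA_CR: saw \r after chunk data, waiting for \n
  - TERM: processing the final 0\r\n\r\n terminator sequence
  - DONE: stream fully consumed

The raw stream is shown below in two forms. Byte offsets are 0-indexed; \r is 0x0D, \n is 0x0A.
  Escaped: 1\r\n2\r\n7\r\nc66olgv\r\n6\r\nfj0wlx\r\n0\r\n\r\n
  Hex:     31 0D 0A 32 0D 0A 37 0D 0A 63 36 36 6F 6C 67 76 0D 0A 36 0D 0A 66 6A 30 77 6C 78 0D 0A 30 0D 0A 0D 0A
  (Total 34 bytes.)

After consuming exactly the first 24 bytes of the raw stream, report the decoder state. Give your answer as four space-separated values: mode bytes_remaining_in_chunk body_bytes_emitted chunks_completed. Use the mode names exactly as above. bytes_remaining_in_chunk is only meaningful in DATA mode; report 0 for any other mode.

Byte 0 = '1': mode=SIZE remaining=0 emitted=0 chunks_done=0
Byte 1 = 0x0D: mode=SIZE_CR remaining=0 emitted=0 chunks_done=0
Byte 2 = 0x0A: mode=DATA remaining=1 emitted=0 chunks_done=0
Byte 3 = '2': mode=DATA_DONE remaining=0 emitted=1 chunks_done=0
Byte 4 = 0x0D: mode=DATA_CR remaining=0 emitted=1 chunks_done=0
Byte 5 = 0x0A: mode=SIZE remaining=0 emitted=1 chunks_done=1
Byte 6 = '7': mode=SIZE remaining=0 emitted=1 chunks_done=1
Byte 7 = 0x0D: mode=SIZE_CR remaining=0 emitted=1 chunks_done=1
Byte 8 = 0x0A: mode=DATA remaining=7 emitted=1 chunks_done=1
Byte 9 = 'c': mode=DATA remaining=6 emitted=2 chunks_done=1
Byte 10 = '6': mode=DATA remaining=5 emitted=3 chunks_done=1
Byte 11 = '6': mode=DATA remaining=4 emitted=4 chunks_done=1
Byte 12 = 'o': mode=DATA remaining=3 emitted=5 chunks_done=1
Byte 13 = 'l': mode=DATA remaining=2 emitted=6 chunks_done=1
Byte 14 = 'g': mode=DATA remaining=1 emitted=7 chunks_done=1
Byte 15 = 'v': mode=DATA_DONE remaining=0 emitted=8 chunks_done=1
Byte 16 = 0x0D: mode=DATA_CR remaining=0 emitted=8 chunks_done=1
Byte 17 = 0x0A: mode=SIZE remaining=0 emitted=8 chunks_done=2
Byte 18 = '6': mode=SIZE remaining=0 emitted=8 chunks_done=2
Byte 19 = 0x0D: mode=SIZE_CR remaining=0 emitted=8 chunks_done=2
Byte 20 = 0x0A: mode=DATA remaining=6 emitted=8 chunks_done=2
Byte 21 = 'f': mode=DATA remaining=5 emitted=9 chunks_done=2
Byte 22 = 'j': mode=DATA remaining=4 emitted=10 chunks_done=2
Byte 23 = '0': mode=DATA remaining=3 emitted=11 chunks_done=2

Answer: DATA 3 11 2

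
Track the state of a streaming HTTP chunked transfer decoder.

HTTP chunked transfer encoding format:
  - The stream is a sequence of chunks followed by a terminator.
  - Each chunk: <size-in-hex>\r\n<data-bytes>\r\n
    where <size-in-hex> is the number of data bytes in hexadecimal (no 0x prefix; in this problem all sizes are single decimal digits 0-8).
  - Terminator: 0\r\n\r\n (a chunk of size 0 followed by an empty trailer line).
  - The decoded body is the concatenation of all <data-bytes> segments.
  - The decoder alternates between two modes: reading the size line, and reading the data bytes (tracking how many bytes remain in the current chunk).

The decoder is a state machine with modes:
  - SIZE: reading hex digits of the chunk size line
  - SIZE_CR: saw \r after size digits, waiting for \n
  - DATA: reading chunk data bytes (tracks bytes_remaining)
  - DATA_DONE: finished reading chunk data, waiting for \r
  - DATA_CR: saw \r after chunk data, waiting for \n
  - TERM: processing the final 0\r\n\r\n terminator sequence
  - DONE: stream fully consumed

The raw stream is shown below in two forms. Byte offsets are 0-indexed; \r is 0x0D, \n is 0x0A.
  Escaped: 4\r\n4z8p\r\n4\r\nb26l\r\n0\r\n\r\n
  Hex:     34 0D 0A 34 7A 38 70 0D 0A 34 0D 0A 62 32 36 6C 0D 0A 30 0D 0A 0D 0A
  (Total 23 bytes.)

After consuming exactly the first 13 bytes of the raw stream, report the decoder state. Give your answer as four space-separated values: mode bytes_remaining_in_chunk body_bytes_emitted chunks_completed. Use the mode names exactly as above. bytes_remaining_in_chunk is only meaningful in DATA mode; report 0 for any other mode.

Byte 0 = '4': mode=SIZE remaining=0 emitted=0 chunks_done=0
Byte 1 = 0x0D: mode=SIZE_CR remaining=0 emitted=0 chunks_done=0
Byte 2 = 0x0A: mode=DATA remaining=4 emitted=0 chunks_done=0
Byte 3 = '4': mode=DATA remaining=3 emitted=1 chunks_done=0
Byte 4 = 'z': mode=DATA remaining=2 emitted=2 chunks_done=0
Byte 5 = '8': mode=DATA remaining=1 emitted=3 chunks_done=0
Byte 6 = 'p': mode=DATA_DONE remaining=0 emitted=4 chunks_done=0
Byte 7 = 0x0D: mode=DATA_CR remaining=0 emitted=4 chunks_done=0
Byte 8 = 0x0A: mode=SIZE remaining=0 emitted=4 chunks_done=1
Byte 9 = '4': mode=SIZE remaining=0 emitted=4 chunks_done=1
Byte 10 = 0x0D: mode=SIZE_CR remaining=0 emitted=4 chunks_done=1
Byte 11 = 0x0A: mode=DATA remaining=4 emitted=4 chunks_done=1
Byte 12 = 'b': mode=DATA remaining=3 emitted=5 chunks_done=1

Answer: DATA 3 5 1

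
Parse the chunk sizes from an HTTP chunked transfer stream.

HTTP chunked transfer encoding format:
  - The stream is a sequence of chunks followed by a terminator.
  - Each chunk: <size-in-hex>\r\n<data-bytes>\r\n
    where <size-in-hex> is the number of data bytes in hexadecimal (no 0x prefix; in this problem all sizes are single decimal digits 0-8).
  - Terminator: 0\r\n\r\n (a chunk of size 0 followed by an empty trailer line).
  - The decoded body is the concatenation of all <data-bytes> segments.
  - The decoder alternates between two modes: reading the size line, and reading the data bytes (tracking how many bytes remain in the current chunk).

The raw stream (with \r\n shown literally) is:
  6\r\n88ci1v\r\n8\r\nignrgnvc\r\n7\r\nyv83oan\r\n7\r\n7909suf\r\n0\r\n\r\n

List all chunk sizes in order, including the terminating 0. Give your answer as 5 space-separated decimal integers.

Answer: 6 8 7 7 0

Derivation:
Chunk 1: stream[0..1]='6' size=0x6=6, data at stream[3..9]='88ci1v' -> body[0..6], body so far='88ci1v'
Chunk 2: stream[11..12]='8' size=0x8=8, data at stream[14..22]='ignrgnvc' -> body[6..14], body so far='88ci1vignrgnvc'
Chunk 3: stream[24..25]='7' size=0x7=7, data at stream[27..34]='yv83oan' -> body[14..21], body so far='88ci1vignrgnvcyv83oan'
Chunk 4: stream[36..37]='7' size=0x7=7, data at stream[39..46]='7909suf' -> body[21..28], body so far='88ci1vignrgnvcyv83oan7909suf'
Chunk 5: stream[48..49]='0' size=0 (terminator). Final body='88ci1vignrgnvcyv83oan7909suf' (28 bytes)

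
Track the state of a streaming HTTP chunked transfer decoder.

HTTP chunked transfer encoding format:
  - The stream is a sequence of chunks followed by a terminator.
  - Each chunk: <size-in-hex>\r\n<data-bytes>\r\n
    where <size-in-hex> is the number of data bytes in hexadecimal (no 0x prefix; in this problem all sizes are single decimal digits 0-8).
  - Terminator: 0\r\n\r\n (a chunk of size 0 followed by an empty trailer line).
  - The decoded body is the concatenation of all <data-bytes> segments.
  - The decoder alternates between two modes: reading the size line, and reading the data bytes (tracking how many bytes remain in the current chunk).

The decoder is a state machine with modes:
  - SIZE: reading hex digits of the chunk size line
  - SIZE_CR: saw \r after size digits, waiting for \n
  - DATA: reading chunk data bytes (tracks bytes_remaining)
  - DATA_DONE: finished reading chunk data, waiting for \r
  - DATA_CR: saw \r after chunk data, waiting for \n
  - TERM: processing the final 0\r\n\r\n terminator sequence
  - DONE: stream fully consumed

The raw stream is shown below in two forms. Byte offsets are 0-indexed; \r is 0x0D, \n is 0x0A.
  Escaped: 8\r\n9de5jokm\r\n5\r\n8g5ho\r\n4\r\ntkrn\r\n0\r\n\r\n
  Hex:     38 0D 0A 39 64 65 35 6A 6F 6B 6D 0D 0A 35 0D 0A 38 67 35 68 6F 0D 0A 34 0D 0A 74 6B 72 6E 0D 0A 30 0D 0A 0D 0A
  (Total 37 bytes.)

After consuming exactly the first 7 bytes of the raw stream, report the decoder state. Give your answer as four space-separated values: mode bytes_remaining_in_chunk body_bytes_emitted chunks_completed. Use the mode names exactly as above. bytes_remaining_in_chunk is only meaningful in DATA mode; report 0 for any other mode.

Byte 0 = '8': mode=SIZE remaining=0 emitted=0 chunks_done=0
Byte 1 = 0x0D: mode=SIZE_CR remaining=0 emitted=0 chunks_done=0
Byte 2 = 0x0A: mode=DATA remaining=8 emitted=0 chunks_done=0
Byte 3 = '9': mode=DATA remaining=7 emitted=1 chunks_done=0
Byte 4 = 'd': mode=DATA remaining=6 emitted=2 chunks_done=0
Byte 5 = 'e': mode=DATA remaining=5 emitted=3 chunks_done=0
Byte 6 = '5': mode=DATA remaining=4 emitted=4 chunks_done=0

Answer: DATA 4 4 0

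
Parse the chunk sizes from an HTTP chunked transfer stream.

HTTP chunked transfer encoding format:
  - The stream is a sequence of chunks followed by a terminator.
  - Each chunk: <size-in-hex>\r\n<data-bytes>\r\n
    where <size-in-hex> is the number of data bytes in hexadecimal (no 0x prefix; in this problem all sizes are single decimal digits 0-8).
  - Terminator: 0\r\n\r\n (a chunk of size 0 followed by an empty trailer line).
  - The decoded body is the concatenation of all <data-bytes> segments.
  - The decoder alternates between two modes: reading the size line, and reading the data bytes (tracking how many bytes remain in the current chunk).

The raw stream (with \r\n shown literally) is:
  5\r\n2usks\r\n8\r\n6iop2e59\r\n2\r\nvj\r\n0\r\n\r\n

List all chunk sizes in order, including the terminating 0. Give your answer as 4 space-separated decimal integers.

Chunk 1: stream[0..1]='5' size=0x5=5, data at stream[3..8]='2usks' -> body[0..5], body so far='2usks'
Chunk 2: stream[10..11]='8' size=0x8=8, data at stream[13..21]='6iop2e59' -> body[5..13], body so far='2usks6iop2e59'
Chunk 3: stream[23..24]='2' size=0x2=2, data at stream[26..28]='vj' -> body[13..15], body so far='2usks6iop2e59vj'
Chunk 4: stream[30..31]='0' size=0 (terminator). Final body='2usks6iop2e59vj' (15 bytes)

Answer: 5 8 2 0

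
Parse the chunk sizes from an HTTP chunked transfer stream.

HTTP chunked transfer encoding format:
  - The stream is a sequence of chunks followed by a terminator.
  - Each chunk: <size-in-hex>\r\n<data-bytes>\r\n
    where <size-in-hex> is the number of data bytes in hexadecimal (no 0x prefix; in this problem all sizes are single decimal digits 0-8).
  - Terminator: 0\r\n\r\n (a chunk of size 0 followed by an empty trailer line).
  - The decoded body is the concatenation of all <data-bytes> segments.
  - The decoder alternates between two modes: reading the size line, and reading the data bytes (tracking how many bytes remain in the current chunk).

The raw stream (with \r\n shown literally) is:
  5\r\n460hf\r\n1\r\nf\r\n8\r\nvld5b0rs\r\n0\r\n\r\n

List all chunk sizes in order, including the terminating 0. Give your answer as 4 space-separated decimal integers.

Chunk 1: stream[0..1]='5' size=0x5=5, data at stream[3..8]='460hf' -> body[0..5], body so far='460hf'
Chunk 2: stream[10..11]='1' size=0x1=1, data at stream[13..14]='f' -> body[5..6], body so far='460hff'
Chunk 3: stream[16..17]='8' size=0x8=8, data at stream[19..27]='vld5b0rs' -> body[6..14], body so far='460hffvld5b0rs'
Chunk 4: stream[29..30]='0' size=0 (terminator). Final body='460hffvld5b0rs' (14 bytes)

Answer: 5 1 8 0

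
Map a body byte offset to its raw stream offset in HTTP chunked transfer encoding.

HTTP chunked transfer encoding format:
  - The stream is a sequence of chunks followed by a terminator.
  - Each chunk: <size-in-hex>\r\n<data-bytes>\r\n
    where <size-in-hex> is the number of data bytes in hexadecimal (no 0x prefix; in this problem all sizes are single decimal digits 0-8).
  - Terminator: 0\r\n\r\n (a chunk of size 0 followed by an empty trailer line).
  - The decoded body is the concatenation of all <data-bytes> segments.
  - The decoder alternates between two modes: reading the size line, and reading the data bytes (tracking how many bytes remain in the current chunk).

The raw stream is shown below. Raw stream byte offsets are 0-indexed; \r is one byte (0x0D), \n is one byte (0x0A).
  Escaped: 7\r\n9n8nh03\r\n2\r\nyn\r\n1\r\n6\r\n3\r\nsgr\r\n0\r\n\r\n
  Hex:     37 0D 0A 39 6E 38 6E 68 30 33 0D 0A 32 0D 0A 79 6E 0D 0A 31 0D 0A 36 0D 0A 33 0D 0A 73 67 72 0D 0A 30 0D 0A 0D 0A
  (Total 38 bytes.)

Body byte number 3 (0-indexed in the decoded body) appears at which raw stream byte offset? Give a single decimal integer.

Answer: 6

Derivation:
Chunk 1: stream[0..1]='7' size=0x7=7, data at stream[3..10]='9n8nh03' -> body[0..7], body so far='9n8nh03'
Chunk 2: stream[12..13]='2' size=0x2=2, data at stream[15..17]='yn' -> body[7..9], body so far='9n8nh03yn'
Chunk 3: stream[19..20]='1' size=0x1=1, data at stream[22..23]='6' -> body[9..10], body so far='9n8nh03yn6'
Chunk 4: stream[25..26]='3' size=0x3=3, data at stream[28..31]='sgr' -> body[10..13], body so far='9n8nh03yn6sgr'
Chunk 5: stream[33..34]='0' size=0 (terminator). Final body='9n8nh03yn6sgr' (13 bytes)
Body byte 3 at stream offset 6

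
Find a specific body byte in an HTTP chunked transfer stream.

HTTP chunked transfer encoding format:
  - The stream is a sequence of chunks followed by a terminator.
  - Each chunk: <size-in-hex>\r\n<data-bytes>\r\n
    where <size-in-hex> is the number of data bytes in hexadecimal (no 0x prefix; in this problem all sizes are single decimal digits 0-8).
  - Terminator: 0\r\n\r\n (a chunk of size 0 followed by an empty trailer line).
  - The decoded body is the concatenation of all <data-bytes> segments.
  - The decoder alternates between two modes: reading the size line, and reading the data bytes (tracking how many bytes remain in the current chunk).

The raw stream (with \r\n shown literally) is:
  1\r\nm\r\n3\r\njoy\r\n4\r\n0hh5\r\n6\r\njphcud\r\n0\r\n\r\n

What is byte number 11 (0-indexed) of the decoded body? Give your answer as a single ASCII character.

Answer: c

Derivation:
Chunk 1: stream[0..1]='1' size=0x1=1, data at stream[3..4]='m' -> body[0..1], body so far='m'
Chunk 2: stream[6..7]='3' size=0x3=3, data at stream[9..12]='joy' -> body[1..4], body so far='mjoy'
Chunk 3: stream[14..15]='4' size=0x4=4, data at stream[17..21]='0hh5' -> body[4..8], body so far='mjoy0hh5'
Chunk 4: stream[23..24]='6' size=0x6=6, data at stream[26..32]='jphcud' -> body[8..14], body so far='mjoy0hh5jphcud'
Chunk 5: stream[34..35]='0' size=0 (terminator). Final body='mjoy0hh5jphcud' (14 bytes)
Body byte 11 = 'c'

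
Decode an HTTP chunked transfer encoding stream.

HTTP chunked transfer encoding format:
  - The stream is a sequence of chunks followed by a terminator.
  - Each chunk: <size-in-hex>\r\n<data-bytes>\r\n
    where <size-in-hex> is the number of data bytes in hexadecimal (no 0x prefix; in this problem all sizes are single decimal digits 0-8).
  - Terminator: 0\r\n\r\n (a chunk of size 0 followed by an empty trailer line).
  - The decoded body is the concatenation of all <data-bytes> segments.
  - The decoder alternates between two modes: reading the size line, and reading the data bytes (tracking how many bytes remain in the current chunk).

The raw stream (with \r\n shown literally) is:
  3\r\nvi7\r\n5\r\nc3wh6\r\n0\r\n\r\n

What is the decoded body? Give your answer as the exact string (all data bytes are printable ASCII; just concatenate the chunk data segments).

Chunk 1: stream[0..1]='3' size=0x3=3, data at stream[3..6]='vi7' -> body[0..3], body so far='vi7'
Chunk 2: stream[8..9]='5' size=0x5=5, data at stream[11..16]='c3wh6' -> body[3..8], body so far='vi7c3wh6'
Chunk 3: stream[18..19]='0' size=0 (terminator). Final body='vi7c3wh6' (8 bytes)

Answer: vi7c3wh6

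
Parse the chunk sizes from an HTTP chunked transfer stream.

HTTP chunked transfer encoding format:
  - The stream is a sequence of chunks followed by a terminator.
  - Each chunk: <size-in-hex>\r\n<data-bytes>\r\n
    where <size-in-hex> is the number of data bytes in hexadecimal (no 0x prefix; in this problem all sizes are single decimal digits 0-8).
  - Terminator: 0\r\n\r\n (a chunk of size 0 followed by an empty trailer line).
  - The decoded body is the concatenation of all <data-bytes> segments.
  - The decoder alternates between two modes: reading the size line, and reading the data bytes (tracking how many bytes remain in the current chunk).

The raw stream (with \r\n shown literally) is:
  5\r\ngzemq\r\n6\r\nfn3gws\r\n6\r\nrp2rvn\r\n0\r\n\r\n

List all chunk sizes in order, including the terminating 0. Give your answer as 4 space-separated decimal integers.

Answer: 5 6 6 0

Derivation:
Chunk 1: stream[0..1]='5' size=0x5=5, data at stream[3..8]='gzemq' -> body[0..5], body so far='gzemq'
Chunk 2: stream[10..11]='6' size=0x6=6, data at stream[13..19]='fn3gws' -> body[5..11], body so far='gzemqfn3gws'
Chunk 3: stream[21..22]='6' size=0x6=6, data at stream[24..30]='rp2rvn' -> body[11..17], body so far='gzemqfn3gwsrp2rvn'
Chunk 4: stream[32..33]='0' size=0 (terminator). Final body='gzemqfn3gwsrp2rvn' (17 bytes)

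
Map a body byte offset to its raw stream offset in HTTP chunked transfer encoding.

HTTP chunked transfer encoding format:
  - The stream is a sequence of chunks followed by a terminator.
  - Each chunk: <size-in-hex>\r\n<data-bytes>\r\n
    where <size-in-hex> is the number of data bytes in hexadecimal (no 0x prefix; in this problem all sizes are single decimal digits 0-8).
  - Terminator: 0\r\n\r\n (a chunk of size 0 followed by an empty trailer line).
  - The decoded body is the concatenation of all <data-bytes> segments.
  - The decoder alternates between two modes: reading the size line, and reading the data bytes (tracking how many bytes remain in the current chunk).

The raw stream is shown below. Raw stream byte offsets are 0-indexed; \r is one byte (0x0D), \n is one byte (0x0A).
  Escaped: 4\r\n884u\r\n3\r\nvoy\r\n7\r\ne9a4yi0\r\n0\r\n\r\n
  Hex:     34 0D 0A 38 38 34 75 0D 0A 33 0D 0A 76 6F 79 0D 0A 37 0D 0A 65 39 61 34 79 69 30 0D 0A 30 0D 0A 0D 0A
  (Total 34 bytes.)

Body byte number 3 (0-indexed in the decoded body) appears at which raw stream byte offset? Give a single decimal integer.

Chunk 1: stream[0..1]='4' size=0x4=4, data at stream[3..7]='884u' -> body[0..4], body so far='884u'
Chunk 2: stream[9..10]='3' size=0x3=3, data at stream[12..15]='voy' -> body[4..7], body so far='884uvoy'
Chunk 3: stream[17..18]='7' size=0x7=7, data at stream[20..27]='e9a4yi0' -> body[7..14], body so far='884uvoye9a4yi0'
Chunk 4: stream[29..30]='0' size=0 (terminator). Final body='884uvoye9a4yi0' (14 bytes)
Body byte 3 at stream offset 6

Answer: 6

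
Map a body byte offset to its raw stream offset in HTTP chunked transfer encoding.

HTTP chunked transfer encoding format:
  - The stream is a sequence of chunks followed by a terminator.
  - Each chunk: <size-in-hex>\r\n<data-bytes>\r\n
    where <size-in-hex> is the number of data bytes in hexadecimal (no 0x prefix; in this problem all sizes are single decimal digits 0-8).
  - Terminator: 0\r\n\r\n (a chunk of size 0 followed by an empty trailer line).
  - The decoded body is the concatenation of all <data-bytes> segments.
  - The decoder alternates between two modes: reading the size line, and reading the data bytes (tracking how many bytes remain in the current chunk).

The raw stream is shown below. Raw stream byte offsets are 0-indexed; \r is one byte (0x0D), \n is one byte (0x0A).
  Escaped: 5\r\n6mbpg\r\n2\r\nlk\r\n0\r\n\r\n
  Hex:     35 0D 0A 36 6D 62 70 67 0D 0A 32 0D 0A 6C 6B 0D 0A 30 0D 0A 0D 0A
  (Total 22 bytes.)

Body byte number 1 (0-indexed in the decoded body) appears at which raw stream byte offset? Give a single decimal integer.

Answer: 4

Derivation:
Chunk 1: stream[0..1]='5' size=0x5=5, data at stream[3..8]='6mbpg' -> body[0..5], body so far='6mbpg'
Chunk 2: stream[10..11]='2' size=0x2=2, data at stream[13..15]='lk' -> body[5..7], body so far='6mbpglk'
Chunk 3: stream[17..18]='0' size=0 (terminator). Final body='6mbpglk' (7 bytes)
Body byte 1 at stream offset 4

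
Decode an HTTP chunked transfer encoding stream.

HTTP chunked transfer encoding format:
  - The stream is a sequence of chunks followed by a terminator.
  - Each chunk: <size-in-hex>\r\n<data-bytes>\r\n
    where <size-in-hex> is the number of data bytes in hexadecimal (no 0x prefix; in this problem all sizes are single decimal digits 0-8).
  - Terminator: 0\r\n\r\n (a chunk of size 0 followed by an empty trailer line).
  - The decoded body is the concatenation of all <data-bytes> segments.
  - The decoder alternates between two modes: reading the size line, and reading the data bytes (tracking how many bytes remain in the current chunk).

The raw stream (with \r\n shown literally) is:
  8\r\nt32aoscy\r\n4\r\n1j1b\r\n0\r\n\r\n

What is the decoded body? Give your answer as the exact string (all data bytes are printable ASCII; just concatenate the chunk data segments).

Answer: t32aoscy1j1b

Derivation:
Chunk 1: stream[0..1]='8' size=0x8=8, data at stream[3..11]='t32aoscy' -> body[0..8], body so far='t32aoscy'
Chunk 2: stream[13..14]='4' size=0x4=4, data at stream[16..20]='1j1b' -> body[8..12], body so far='t32aoscy1j1b'
Chunk 3: stream[22..23]='0' size=0 (terminator). Final body='t32aoscy1j1b' (12 bytes)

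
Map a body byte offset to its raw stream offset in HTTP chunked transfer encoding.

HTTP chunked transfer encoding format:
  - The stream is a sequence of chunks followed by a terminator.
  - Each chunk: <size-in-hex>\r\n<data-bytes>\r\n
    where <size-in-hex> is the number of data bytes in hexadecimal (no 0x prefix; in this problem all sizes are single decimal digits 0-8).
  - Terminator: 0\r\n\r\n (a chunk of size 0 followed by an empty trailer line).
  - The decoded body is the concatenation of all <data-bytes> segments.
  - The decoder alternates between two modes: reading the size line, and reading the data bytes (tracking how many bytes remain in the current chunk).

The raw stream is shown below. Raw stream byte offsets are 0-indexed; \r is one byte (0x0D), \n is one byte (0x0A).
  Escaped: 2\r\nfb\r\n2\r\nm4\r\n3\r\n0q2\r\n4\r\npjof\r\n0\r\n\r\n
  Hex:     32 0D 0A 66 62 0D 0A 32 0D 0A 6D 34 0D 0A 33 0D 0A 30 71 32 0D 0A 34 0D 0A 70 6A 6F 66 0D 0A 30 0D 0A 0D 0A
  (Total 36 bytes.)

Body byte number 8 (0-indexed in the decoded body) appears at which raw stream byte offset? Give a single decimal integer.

Answer: 26

Derivation:
Chunk 1: stream[0..1]='2' size=0x2=2, data at stream[3..5]='fb' -> body[0..2], body so far='fb'
Chunk 2: stream[7..8]='2' size=0x2=2, data at stream[10..12]='m4' -> body[2..4], body so far='fbm4'
Chunk 3: stream[14..15]='3' size=0x3=3, data at stream[17..20]='0q2' -> body[4..7], body so far='fbm40q2'
Chunk 4: stream[22..23]='4' size=0x4=4, data at stream[25..29]='pjof' -> body[7..11], body so far='fbm40q2pjof'
Chunk 5: stream[31..32]='0' size=0 (terminator). Final body='fbm40q2pjof' (11 bytes)
Body byte 8 at stream offset 26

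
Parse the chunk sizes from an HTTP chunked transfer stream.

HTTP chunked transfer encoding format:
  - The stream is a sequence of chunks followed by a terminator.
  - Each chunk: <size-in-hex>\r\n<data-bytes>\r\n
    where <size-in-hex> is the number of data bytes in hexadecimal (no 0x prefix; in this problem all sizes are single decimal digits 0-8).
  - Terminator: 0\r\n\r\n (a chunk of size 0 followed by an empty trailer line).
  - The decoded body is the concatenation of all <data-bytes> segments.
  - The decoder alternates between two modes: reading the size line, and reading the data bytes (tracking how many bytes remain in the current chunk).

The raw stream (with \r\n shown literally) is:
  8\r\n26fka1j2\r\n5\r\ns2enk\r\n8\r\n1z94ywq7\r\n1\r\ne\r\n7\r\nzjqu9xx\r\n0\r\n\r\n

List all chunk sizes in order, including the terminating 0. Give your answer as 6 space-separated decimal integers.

Answer: 8 5 8 1 7 0

Derivation:
Chunk 1: stream[0..1]='8' size=0x8=8, data at stream[3..11]='26fka1j2' -> body[0..8], body so far='26fka1j2'
Chunk 2: stream[13..14]='5' size=0x5=5, data at stream[16..21]='s2enk' -> body[8..13], body so far='26fka1j2s2enk'
Chunk 3: stream[23..24]='8' size=0x8=8, data at stream[26..34]='1z94ywq7' -> body[13..21], body so far='26fka1j2s2enk1z94ywq7'
Chunk 4: stream[36..37]='1' size=0x1=1, data at stream[39..40]='e' -> body[21..22], body so far='26fka1j2s2enk1z94ywq7e'
Chunk 5: stream[42..43]='7' size=0x7=7, data at stream[45..52]='zjqu9xx' -> body[22..29], body so far='26fka1j2s2enk1z94ywq7ezjqu9xx'
Chunk 6: stream[54..55]='0' size=0 (terminator). Final body='26fka1j2s2enk1z94ywq7ezjqu9xx' (29 bytes)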